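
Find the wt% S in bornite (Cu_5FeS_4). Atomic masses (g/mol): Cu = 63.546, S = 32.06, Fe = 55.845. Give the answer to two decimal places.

25.56 weight percent

Molar mass of Cu_5FeS_4: 5·63.546 + 1·55.845 + 4·32.06 = 501.815 g/mol.
Mass of S per formula unit: 4 × 32.06 = 128.240 g.
Weight fraction S = 128.240 / 501.815 = 0.2556.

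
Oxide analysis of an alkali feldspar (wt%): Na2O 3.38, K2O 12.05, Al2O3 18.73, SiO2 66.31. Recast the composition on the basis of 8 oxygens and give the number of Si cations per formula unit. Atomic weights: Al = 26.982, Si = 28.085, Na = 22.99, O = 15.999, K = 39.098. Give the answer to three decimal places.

3.002 Si apfu

3.38 wt% Na2O ÷ 61.979 g/mol = 0.05453 mol, giving 0.10906 Na and 0.05453 O.
12.05 wt% K2O ÷ 94.195 g/mol = 0.12793 mol, giving 0.25586 K and 0.12793 O.
18.73 wt% Al2O3 ÷ 101.961 g/mol = 0.18370 mol, giving 0.36740 Al and 0.55110 O.
66.31 wt% SiO2 ÷ 60.083 g/mol = 1.10364 mol, giving 1.10364 Si and 2.20728 O.
Oxygen sums to 2.94084; scaling by 8/2.94084 = 2.72031 puts the formula on 8 O.
Si: 1.10364 × 2.72031 = 3.002 atoms per formula unit.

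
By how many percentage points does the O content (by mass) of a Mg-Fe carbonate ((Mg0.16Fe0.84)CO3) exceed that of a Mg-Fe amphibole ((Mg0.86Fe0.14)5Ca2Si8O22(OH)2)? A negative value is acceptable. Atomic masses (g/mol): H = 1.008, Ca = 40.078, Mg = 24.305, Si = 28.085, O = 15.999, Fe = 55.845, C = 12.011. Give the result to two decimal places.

-2.70 percentage points

M((Mg0.16Fe0.84)CO3) = 110.807 g/mol, so wt% O = 47.997/110.807 × 100 = 43.32%.
M((Mg0.86Fe0.14)5Ca2Si8O22(OH)2) = 834.431 g/mol, so wt% O = 383.976/834.431 × 100 = 46.02%.
43.32 − 46.02 = -2.70 pp.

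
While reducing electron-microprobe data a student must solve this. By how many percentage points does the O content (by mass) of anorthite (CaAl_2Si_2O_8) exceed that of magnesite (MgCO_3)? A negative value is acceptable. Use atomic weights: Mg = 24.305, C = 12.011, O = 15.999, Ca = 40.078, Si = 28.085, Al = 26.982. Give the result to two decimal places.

M(CaAl_2Si_2O_8) = 278.204 g/mol, so wt% O = 127.992/278.204 × 100 = 46.01%.
M(MgCO_3) = 84.313 g/mol, so wt% O = 47.997/84.313 × 100 = 56.93%.
46.01 − 56.93 = -10.92 pp.

-10.92 percentage points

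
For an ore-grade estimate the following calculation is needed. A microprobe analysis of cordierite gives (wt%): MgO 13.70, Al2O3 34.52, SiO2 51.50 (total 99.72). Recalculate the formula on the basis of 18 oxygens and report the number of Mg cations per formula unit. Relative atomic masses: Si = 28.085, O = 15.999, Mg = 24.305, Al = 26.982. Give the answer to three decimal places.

1.993 Mg apfu

MgO: 13.70/40.304 = 0.33992 mol → 0.33992 mol Mg, 0.33992 mol O.
Al2O3: 34.52/101.961 = 0.33856 mol → 0.67712 mol Al, 1.01568 mol O.
SiO2: 51.50/60.083 = 0.85715 mol → 0.85715 mol Si, 1.71430 mol O.
Total oxygen = 3.06990 mol. Normalization factor = 18/3.06990 = 5.86338.
Mg per 18 O = 0.33992 × 5.86338 = 1.993.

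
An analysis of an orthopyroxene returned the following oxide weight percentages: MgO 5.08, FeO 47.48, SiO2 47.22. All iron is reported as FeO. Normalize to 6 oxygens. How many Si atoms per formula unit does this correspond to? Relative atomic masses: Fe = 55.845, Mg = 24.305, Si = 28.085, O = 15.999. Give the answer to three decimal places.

MgO: 5.08/40.304 = 0.12604 mol → 0.12604 mol Mg, 0.12604 mol O.
FeO: 47.48/71.844 = 0.66088 mol → 0.66088 mol Fe, 0.66088 mol O.
SiO2: 47.22/60.083 = 0.78591 mol → 0.78591 mol Si, 1.57182 mol O.
Total oxygen = 2.35874 mol. Normalization factor = 6/2.35874 = 2.54373.
Si per 6 O = 0.78591 × 2.54373 = 1.999.

1.999 Si apfu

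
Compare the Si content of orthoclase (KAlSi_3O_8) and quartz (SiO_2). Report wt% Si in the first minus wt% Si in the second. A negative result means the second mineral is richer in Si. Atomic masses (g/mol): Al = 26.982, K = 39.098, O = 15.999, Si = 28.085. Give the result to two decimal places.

-16.47 percentage points

Si in KAlSi_3O_8: molar mass 278.327 g/mol; 3×28.085 = 84.255 g → 30.27 wt%.
Si in SiO_2: molar mass 60.083 g/mol; 1×28.085 = 28.085 g → 46.74 wt%.
Difference = 30.27 − 46.74 = -16.47 percentage points.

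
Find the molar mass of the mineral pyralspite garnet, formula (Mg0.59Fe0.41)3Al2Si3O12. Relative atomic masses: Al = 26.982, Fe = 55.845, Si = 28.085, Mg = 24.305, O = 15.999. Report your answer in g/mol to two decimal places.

441.92 g/mol

M = 1.77(24.305) + 1.23(55.845) + 2(26.982) + 3(28.085) + 12(15.999)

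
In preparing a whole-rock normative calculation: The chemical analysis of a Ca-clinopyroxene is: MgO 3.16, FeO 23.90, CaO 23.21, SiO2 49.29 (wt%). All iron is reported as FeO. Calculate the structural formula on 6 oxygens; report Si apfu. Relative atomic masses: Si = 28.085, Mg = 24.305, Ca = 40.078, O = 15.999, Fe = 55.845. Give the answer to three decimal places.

MgO: 3.16/40.304 = 0.07840 mol → 0.07840 mol Mg, 0.07840 mol O.
FeO: 23.90/71.844 = 0.33267 mol → 0.33267 mol Fe, 0.33267 mol O.
CaO: 23.21/56.077 = 0.41390 mol → 0.41390 mol Ca, 0.41390 mol O.
SiO2: 49.29/60.083 = 0.82037 mol → 0.82037 mol Si, 1.64074 mol O.
Total oxygen = 2.46571 mol. Normalization factor = 6/2.46571 = 2.43338.
Si per 6 O = 0.82037 × 2.43338 = 1.996.

1.996 Si apfu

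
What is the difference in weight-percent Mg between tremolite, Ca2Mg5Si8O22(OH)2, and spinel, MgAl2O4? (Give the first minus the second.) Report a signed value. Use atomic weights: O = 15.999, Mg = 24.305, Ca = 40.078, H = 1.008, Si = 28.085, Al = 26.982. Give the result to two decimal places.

-2.12 percentage points

M(Ca2Mg5Si8O22(OH)2) = 812.353 g/mol, so wt% Mg = 121.525/812.353 × 100 = 14.96%.
M(MgAl2O4) = 142.265 g/mol, so wt% Mg = 24.305/142.265 × 100 = 17.08%.
14.96 − 17.08 = -2.12 pp.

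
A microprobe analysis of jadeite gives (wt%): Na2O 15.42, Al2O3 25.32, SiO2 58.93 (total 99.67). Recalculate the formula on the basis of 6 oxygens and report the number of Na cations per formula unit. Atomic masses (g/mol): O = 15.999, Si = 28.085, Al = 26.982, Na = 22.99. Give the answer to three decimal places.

1.010 Na apfu

Na2O (M=61.979): mol = 0.24879; Na = 0.49758, O = 0.24879.
Al2O3 (M=101.961): mol = 0.24833; Al = 0.49666, O = 0.74499.
SiO2 (M=60.083): mol = 0.98081; Si = 0.98081, O = 1.96162.
ΣO = 2.95540; factor = 6/ΣO = 2.03018.
Na apfu = 0.49758 × 2.03018 = 1.010.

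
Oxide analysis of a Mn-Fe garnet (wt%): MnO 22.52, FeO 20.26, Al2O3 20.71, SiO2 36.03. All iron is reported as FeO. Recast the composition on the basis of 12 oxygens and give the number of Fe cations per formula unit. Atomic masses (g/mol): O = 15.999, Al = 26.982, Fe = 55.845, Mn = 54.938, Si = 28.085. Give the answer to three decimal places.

1.405 Fe apfu

MnO (M=70.937): mol = 0.31746; Mn = 0.31746, O = 0.31746.
FeO (M=71.844): mol = 0.28200; Fe = 0.28200, O = 0.28200.
Al2O3 (M=101.961): mol = 0.20312; Al = 0.40624, O = 0.60936.
SiO2 (M=60.083): mol = 0.59967; Si = 0.59967, O = 1.19934.
ΣO = 2.40816; factor = 12/ΣO = 4.98306.
Fe apfu = 0.28200 × 4.98306 = 1.405.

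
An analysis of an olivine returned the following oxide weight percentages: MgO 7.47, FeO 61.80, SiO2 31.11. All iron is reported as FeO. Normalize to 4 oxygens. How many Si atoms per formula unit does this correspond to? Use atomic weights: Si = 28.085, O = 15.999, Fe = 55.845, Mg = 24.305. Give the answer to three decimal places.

0.995 Si apfu

MgO: 7.47/40.304 = 0.18534 mol → 0.18534 mol Mg, 0.18534 mol O.
FeO: 61.80/71.844 = 0.86020 mol → 0.86020 mol Fe, 0.86020 mol O.
SiO2: 31.11/60.083 = 0.51778 mol → 0.51778 mol Si, 1.03556 mol O.
Total oxygen = 2.08110 mol. Normalization factor = 4/2.08110 = 1.92206.
Si per 4 O = 0.51778 × 1.92206 = 0.995.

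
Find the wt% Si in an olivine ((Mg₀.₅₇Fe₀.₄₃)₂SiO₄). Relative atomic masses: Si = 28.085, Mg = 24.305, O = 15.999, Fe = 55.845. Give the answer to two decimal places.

Molar mass of (Mg₀.₅₇Fe₀.₄₃)₂SiO₄: 1.14·24.305 + 0.86·55.845 + 1·28.085 + 4·15.999 = 167.815 g/mol.
Mass of Si per formula unit: 1 × 28.085 = 28.085 g.
Weight fraction Si = 28.085 / 167.815 = 0.1674.

16.74 wt%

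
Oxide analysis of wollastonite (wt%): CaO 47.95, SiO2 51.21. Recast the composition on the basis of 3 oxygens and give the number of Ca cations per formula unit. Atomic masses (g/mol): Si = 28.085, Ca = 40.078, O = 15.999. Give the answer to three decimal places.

1.002 Ca apfu

CaO: 47.95/56.077 = 0.85507 mol → 0.85507 mol Ca, 0.85507 mol O.
SiO2: 51.21/60.083 = 0.85232 mol → 0.85232 mol Si, 1.70464 mol O.
Total oxygen = 2.55971 mol. Normalization factor = 3/2.55971 = 1.17201.
Ca per 3 O = 0.85507 × 1.17201 = 1.002.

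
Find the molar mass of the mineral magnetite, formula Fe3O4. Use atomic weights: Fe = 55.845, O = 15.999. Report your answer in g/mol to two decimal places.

The formula mass is the sum 3×55.845 + 4×15.999.

231.53 g/mol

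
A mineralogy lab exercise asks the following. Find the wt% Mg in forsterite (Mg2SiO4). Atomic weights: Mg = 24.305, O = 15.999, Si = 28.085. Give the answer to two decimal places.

Formula mass = 2*24.305 + 1*28.085 + 4*15.999 = 140.691 g/mol, of which 48.610 g is Mg.
So Mg makes up 48.610/140.691 = 0.3455 of the mass, i.e. 34.55%.

34.55 weight percent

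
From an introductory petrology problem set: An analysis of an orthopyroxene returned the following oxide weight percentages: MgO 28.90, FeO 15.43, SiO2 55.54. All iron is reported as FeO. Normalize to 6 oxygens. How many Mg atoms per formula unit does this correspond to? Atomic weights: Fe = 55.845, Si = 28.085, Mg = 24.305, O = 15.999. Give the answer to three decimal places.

28.90 wt% MgO ÷ 40.304 g/mol = 0.71705 mol, giving 0.71705 Mg and 0.71705 O.
15.43 wt% FeO ÷ 71.844 g/mol = 0.21477 mol, giving 0.21477 Fe and 0.21477 O.
55.54 wt% SiO2 ÷ 60.083 g/mol = 0.92439 mol, giving 0.92439 Si and 1.84878 O.
Oxygen sums to 2.78060; scaling by 6/2.78060 = 2.15781 puts the formula on 6 O.
Mg: 0.71705 × 2.15781 = 1.547 atoms per formula unit.

1.547 Mg apfu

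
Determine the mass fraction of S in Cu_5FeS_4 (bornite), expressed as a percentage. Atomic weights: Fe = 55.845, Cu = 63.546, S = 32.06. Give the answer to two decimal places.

25.56 weight percent

M(Cu_5FeS_4) = 501.815 g/mol.
S contributes 4 × 32.06 = 128.240 g per mole.
128.240/501.815 = 0.2556 → 25.56%.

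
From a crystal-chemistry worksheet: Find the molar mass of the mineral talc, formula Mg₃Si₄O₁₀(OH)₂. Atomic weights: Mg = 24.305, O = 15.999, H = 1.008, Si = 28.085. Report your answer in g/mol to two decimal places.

Mg: 3 × 24.305 = 72.9150
Si: 4 × 28.085 = 112.3400
O: 12 × 15.999 = 191.9880
H: 2 × 1.008 = 2.0160
Summing the contributions gives the formula mass.

379.26 g/mol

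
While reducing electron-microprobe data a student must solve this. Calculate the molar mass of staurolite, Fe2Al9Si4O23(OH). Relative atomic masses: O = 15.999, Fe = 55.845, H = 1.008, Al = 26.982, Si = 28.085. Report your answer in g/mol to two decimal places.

The formula mass is the sum 2·55.845 + 9·26.982 + 4·28.085 + 24·15.999 + 1·1.008.

851.85 g/mol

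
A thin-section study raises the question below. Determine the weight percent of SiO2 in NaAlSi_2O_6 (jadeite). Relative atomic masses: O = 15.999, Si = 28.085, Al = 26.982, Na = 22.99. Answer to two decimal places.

Formula mass = 202.136 g/mol.
2 Si → 2.0000 mol SiO2 per formula unit; M(SiO2) = 60.083, so SiO2 mass = 120.166 g.
120.166/202.136 × 100 = 59.45 wt%.

59.45 wt%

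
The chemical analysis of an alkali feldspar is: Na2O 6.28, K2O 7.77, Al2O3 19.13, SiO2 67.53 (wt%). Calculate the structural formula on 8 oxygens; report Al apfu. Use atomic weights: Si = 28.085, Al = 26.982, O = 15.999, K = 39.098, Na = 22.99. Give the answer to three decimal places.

Na2O: 6.28/61.979 = 0.10132 mol → 0.20264 mol Na, 0.10132 mol O.
K2O: 7.77/94.195 = 0.08249 mol → 0.16498 mol K, 0.08249 mol O.
Al2O3: 19.13/101.961 = 0.18762 mol → 0.37524 mol Al, 0.56286 mol O.
SiO2: 67.53/60.083 = 1.12395 mol → 1.12395 mol Si, 2.24790 mol O.
Total oxygen = 2.99457 mol. Normalization factor = 8/2.99457 = 2.67150.
Al per 8 O = 0.37524 × 2.67150 = 1.002.

1.002 Al apfu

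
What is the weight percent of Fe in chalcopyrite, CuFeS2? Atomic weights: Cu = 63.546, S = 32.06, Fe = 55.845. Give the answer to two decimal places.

M(CuFeS2) = 183.511 g/mol.
Fe contributes 1 × 55.845 = 55.845 g per mole.
55.845/183.511 = 0.3043 → 30.43%.

30.43 mass %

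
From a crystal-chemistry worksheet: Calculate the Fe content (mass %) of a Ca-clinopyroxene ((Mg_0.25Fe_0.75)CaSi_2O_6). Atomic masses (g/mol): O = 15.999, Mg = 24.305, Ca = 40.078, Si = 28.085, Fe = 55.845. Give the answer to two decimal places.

Formula mass = 0.25·24.305 + 0.75·55.845 + 1·40.078 + 2·28.085 + 6·15.999 = 240.202 g/mol, of which 41.884 g is Fe.
So Fe makes up 41.884/240.202 = 0.1744 of the mass, i.e. 17.44%.

17.44 mass %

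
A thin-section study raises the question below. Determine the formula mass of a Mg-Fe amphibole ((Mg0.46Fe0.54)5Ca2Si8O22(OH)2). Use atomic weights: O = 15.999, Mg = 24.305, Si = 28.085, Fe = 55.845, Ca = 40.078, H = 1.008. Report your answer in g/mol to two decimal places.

Mg: 2.30 × 24.305 = 55.9015
Fe: 2.70 × 55.845 = 150.7815
Ca: 2 × 40.078 = 80.1560
Si: 8 × 28.085 = 224.6800
O: 24 × 15.999 = 383.9760
H: 2 × 1.008 = 2.0160
Summing the contributions gives the formula mass.

897.51 g/mol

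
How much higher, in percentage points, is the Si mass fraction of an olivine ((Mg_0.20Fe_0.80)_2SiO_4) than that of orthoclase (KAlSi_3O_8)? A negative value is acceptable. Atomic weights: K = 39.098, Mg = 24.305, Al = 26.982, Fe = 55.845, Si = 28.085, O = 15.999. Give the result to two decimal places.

M((Mg_0.20Fe_0.80)_2SiO_4) = 191.155 g/mol, so wt% Si = 28.085/191.155 × 100 = 14.69%.
M(KAlSi_3O_8) = 278.327 g/mol, so wt% Si = 84.255/278.327 × 100 = 30.27%.
14.69 − 30.27 = -15.58 pp.

-15.58 percentage points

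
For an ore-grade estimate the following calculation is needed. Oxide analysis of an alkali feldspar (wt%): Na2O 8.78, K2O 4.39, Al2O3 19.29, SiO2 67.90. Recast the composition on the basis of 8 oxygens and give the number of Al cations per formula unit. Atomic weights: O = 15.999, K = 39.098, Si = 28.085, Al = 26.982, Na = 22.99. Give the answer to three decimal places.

1.004 Al apfu

Na2O (M=61.979): mol = 0.14166; Na = 0.28332, O = 0.14166.
K2O (M=94.195): mol = 0.04661; K = 0.09322, O = 0.04661.
Al2O3 (M=101.961): mol = 0.18919; Al = 0.37838, O = 0.56757.
SiO2 (M=60.083): mol = 1.13010; Si = 1.13010, O = 2.26020.
ΣO = 3.01604; factor = 8/ΣO = 2.65248.
Al apfu = 0.37838 × 2.65248 = 1.004.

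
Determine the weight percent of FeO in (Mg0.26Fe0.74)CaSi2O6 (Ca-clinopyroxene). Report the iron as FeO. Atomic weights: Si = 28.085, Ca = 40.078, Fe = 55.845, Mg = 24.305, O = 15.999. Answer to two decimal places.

M((Mg0.26Fe0.74)CaSi2O6) = 239.887 g/mol; M(FeO) = 71.844 g/mol.
Moles FeO per formula unit = 0.74 Fe ÷ 1 = 0.7400.
FeO fraction = (0.7400 × 71.844) / 239.887 = 53.165/239.887 = 0.2216.

22.16 wt%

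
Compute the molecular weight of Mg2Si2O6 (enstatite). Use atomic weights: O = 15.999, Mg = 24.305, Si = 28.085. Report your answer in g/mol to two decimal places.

200.77 g/mol

M = 2(24.305) + 2(28.085) + 6(15.999)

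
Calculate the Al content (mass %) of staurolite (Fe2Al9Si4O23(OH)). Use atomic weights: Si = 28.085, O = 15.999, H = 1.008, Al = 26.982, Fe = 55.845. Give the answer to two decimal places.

28.51 mass %

Molar mass of Fe2Al9Si4O23(OH): 2·55.845 + 9·26.982 + 4·28.085 + 24·15.999 + 1·1.008 = 851.852 g/mol.
Mass of Al per formula unit: 9 × 26.982 = 242.838 g.
Weight fraction Al = 242.838 / 851.852 = 0.2851.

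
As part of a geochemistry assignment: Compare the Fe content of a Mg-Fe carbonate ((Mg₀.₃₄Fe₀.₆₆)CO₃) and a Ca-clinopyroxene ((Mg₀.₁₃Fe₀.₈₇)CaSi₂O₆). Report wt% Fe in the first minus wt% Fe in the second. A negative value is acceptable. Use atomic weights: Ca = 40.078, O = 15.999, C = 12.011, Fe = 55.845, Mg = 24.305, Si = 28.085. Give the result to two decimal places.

15.15 percentage points

Fe in (Mg₀.₃₄Fe₀.₆₆)CO₃: molar mass 105.129 g/mol; 0.66×55.845 = 36.858 g → 35.06 wt%.
Fe in (Mg₀.₁₃Fe₀.₈₇)CaSi₂O₆: molar mass 243.987 g/mol; 0.87×55.845 = 48.585 g → 19.91 wt%.
Difference = 35.06 − 19.91 = 15.15 percentage points.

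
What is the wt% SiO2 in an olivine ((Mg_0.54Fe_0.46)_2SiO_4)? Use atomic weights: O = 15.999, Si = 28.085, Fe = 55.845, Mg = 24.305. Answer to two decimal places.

Molar mass of (Mg_0.54Fe_0.46)_2SiO_4 = 1.08×24.305 + 0.92×55.845 + 1×28.085 + 4×15.999 = 169.708 g/mol.
Each formula unit contains 1 Si, equivalent to 1/1 = 1.0000 mol SiO2.
M(SiO2) = 1×28.085 + 2×15.999 = 60.083 g/mol.
Mass of SiO2 per formula unit = 1.0000 × 60.083 = 60.083 g.
SiO2 wt% = 60.083 / 169.708 × 100 = 35.40%.

35.40 wt%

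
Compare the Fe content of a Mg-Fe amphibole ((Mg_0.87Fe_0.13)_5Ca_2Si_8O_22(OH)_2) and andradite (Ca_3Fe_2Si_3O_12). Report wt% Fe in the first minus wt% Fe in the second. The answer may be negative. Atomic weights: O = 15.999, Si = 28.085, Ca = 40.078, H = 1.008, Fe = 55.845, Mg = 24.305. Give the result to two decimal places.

-17.62 percentage points

Fe in (Mg_0.87Fe_0.13)_5Ca_2Si_8O_22(OH)_2: molar mass 832.854 g/mol; 0.65×55.845 = 36.299 g → 4.36 wt%.
Fe in Ca_3Fe_2Si_3O_12: molar mass 508.167 g/mol; 2×55.845 = 111.690 g → 21.98 wt%.
Difference = 4.36 − 21.98 = -17.62 percentage points.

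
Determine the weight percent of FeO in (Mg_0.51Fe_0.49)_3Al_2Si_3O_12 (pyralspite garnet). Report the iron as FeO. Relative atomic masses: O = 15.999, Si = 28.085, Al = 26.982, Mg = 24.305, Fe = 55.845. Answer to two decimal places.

23.50 wt%

Molar mass of (Mg_0.51Fe_0.49)_3Al_2Si_3O_12 = 1.53·24.305 + 1.47·55.845 + 2·26.982 + 3·28.085 + 12·15.999 = 449.486 g/mol.
Each formula unit contains 1.47 Fe, equivalent to 1.47/1 = 1.4700 mol FeO.
M(FeO) = 1×55.845 + 1×15.999 = 71.844 g/mol.
Mass of FeO per formula unit = 1.4700 × 71.844 = 105.611 g.
FeO wt% = 105.611 / 449.486 × 100 = 23.50%.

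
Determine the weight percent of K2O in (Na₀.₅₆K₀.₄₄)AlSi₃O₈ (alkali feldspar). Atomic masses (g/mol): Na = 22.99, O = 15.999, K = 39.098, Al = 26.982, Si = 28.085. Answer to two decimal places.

M((Na₀.₅₆K₀.₄₄)AlSi₃O₈) = 269.307 g/mol; M(K2O) = 94.195 g/mol.
Moles K2O per formula unit = 0.44 K ÷ 2 = 0.2200.
K2O fraction = (0.2200 × 94.195) / 269.307 = 20.723/269.307 = 0.0769.

7.69 wt%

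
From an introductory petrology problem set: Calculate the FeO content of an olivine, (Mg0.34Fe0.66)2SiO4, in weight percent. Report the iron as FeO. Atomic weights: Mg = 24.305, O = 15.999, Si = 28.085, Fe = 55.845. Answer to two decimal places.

Formula mass = 182.324 g/mol.
1.32 Fe → 1.3200 mol FeO per formula unit; M(FeO) = 71.844, so FeO mass = 94.834 g.
94.834/182.324 × 100 = 52.01 wt%.

52.01 wt%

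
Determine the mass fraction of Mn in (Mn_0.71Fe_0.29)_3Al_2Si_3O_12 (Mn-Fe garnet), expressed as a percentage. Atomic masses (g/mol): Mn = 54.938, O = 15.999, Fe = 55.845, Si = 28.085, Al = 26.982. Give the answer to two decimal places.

23.60 mass %

Molar mass of (Mn_0.71Fe_0.29)_3Al_2Si_3O_12: 2.13·54.938 + 0.87·55.845 + 2·26.982 + 3·28.085 + 12·15.999 = 495.810 g/mol.
Mass of Mn per formula unit: 2.13 × 54.938 = 117.018 g.
Weight fraction Mn = 117.018 / 495.810 = 0.2360.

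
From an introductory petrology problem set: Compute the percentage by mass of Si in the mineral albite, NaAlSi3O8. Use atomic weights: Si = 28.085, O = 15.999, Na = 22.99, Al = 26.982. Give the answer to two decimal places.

Molar mass of NaAlSi3O8: 1·22.99 + 1·26.982 + 3·28.085 + 8·15.999 = 262.219 g/mol.
Mass of Si per formula unit: 3 × 28.085 = 84.255 g.
Weight fraction Si = 84.255 / 262.219 = 0.3213.

32.13 mass %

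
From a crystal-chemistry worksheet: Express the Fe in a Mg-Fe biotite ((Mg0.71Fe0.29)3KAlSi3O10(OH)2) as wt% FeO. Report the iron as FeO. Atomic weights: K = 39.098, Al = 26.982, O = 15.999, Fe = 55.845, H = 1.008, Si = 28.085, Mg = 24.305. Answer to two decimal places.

M((Mg0.71Fe0.29)3KAlSi3O10(OH)2) = 444.694 g/mol; M(FeO) = 71.844 g/mol.
Moles FeO per formula unit = 0.87 Fe ÷ 1 = 0.8700.
FeO fraction = (0.8700 × 71.844) / 444.694 = 62.504/444.694 = 0.1406.

14.06 wt%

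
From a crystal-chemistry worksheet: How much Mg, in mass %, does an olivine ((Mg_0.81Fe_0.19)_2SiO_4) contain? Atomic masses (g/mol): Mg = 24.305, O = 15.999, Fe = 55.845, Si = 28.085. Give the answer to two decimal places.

25.79 mass %

Molar mass of (Mg_0.81Fe_0.19)_2SiO_4: 1.62*24.305 + 0.38*55.845 + 1*28.085 + 4*15.999 = 152.676 g/mol.
Mass of Mg per formula unit: 1.62 × 24.305 = 39.374 g.
Weight fraction Mg = 39.374 / 152.676 = 0.2579.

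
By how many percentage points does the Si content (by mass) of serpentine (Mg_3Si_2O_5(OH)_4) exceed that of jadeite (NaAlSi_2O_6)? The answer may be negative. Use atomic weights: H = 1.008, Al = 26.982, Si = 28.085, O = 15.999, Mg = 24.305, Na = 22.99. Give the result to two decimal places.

-7.52 percentage points

M(Mg_3Si_2O_5(OH)_4) = 277.108 g/mol, so wt% Si = 56.170/277.108 × 100 = 20.27%.
M(NaAlSi_2O_6) = 202.136 g/mol, so wt% Si = 56.170/202.136 × 100 = 27.79%.
20.27 − 27.79 = -7.52 pp.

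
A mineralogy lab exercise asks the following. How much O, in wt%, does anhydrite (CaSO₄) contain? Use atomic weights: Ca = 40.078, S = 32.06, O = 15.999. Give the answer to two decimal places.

47.01 wt%

M(CaSO₄) = 136.134 g/mol.
O contributes 4 × 15.999 = 63.996 g per mole.
63.996/136.134 = 0.4701 → 47.01%.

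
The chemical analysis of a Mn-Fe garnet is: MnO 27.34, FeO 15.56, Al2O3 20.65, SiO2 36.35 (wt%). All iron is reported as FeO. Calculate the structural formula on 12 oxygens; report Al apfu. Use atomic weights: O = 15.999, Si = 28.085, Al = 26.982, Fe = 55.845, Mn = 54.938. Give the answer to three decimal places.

2.009 Al apfu

27.34 wt% MnO ÷ 70.937 g/mol = 0.38541 mol, giving 0.38541 Mn and 0.38541 O.
15.56 wt% FeO ÷ 71.844 g/mol = 0.21658 mol, giving 0.21658 Fe and 0.21658 O.
20.65 wt% Al2O3 ÷ 101.961 g/mol = 0.20253 mol, giving 0.40506 Al and 0.60759 O.
36.35 wt% SiO2 ÷ 60.083 g/mol = 0.60500 mol, giving 0.60500 Si and 1.21000 O.
Oxygen sums to 2.41958; scaling by 12/2.41958 = 4.95954 puts the formula on 12 O.
Al: 0.40506 × 4.95954 = 2.009 atoms per formula unit.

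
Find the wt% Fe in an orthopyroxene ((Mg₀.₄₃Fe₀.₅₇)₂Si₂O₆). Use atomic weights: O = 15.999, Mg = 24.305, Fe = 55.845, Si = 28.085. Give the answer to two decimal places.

Formula mass = 0.86*24.305 + 1.14*55.845 + 2*28.085 + 6*15.999 = 236.730 g/mol, of which 63.663 g is Fe.
So Fe makes up 63.663/236.730 = 0.2689 of the mass, i.e. 26.89%.

26.89 weight percent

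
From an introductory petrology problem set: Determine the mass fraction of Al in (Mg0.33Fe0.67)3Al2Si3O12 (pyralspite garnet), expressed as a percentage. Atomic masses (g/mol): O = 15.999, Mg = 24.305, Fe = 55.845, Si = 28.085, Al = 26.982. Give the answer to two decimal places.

M((Mg0.33Fe0.67)3Al2Si3O12) = 466.517 g/mol.
Al contributes 2 × 26.982 = 53.964 g per mole.
53.964/466.517 = 0.1157 → 11.57%.

11.57 wt%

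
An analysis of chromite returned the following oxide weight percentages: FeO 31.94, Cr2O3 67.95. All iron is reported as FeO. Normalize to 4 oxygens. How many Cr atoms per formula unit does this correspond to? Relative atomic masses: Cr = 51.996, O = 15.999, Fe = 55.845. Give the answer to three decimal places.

2.003 Cr apfu

FeO: 31.94/71.844 = 0.44457 mol → 0.44457 mol Fe, 0.44457 mol O.
Cr2O3: 67.95/151.989 = 0.44707 mol → 0.89414 mol Cr, 1.34121 mol O.
Total oxygen = 1.78578 mol. Normalization factor = 4/1.78578 = 2.23992.
Cr per 4 O = 0.89414 × 2.23992 = 2.003.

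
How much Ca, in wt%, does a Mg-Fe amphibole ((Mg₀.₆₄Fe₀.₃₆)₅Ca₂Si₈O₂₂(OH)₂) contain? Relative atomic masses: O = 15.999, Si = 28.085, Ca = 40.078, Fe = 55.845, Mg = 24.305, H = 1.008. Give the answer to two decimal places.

9.22 wt%

Formula mass = 3.20×24.305 + 1.80×55.845 + 2×40.078 + 8×28.085 + 24×15.999 + 2×1.008 = 869.125 g/mol, of which 80.156 g is Ca.
So Ca makes up 80.156/869.125 = 0.0922 of the mass, i.e. 9.22%.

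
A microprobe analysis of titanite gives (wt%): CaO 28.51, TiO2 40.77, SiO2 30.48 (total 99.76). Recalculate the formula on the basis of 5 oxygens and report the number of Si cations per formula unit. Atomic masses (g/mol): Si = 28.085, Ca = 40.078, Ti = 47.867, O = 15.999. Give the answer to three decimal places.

0.997 Si apfu

CaO (M=56.077): mol = 0.50841; Ca = 0.50841, O = 0.50841.
TiO2 (M=79.865): mol = 0.51049; Ti = 0.51049, O = 1.02098.
SiO2 (M=60.083): mol = 0.50730; Si = 0.50730, O = 1.01460.
ΣO = 2.54399; factor = 5/ΣO = 1.96542.
Si apfu = 0.50730 × 1.96542 = 0.997.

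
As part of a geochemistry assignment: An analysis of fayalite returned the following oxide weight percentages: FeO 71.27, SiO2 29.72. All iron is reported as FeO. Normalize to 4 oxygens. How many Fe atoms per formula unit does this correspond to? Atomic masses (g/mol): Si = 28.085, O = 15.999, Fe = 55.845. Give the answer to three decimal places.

FeO (M=71.844): mol = 0.99201; Fe = 0.99201, O = 0.99201.
SiO2 (M=60.083): mol = 0.49465; Si = 0.49465, O = 0.98930.
ΣO = 1.98131; factor = 4/ΣO = 2.01887.
Fe apfu = 0.99201 × 2.01887 = 2.003.

2.003 Fe apfu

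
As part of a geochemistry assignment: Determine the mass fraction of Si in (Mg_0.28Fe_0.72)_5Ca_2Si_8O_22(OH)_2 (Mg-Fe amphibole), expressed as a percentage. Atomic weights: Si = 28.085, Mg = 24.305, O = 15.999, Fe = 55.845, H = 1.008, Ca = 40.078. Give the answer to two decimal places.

24.27 weight percent

Formula mass = 1.40·24.305 + 3.60·55.845 + 2·40.078 + 8·28.085 + 24·15.999 + 2·1.008 = 925.897 g/mol, of which 224.680 g is Si.
So Si makes up 224.680/925.897 = 0.2427 of the mass, i.e. 24.27%.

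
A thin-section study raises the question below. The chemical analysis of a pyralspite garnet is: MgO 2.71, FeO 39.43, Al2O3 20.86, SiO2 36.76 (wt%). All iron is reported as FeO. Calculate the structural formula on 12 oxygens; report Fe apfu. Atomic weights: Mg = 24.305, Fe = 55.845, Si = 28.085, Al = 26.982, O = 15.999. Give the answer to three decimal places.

2.684 Fe apfu

MgO (M=40.304): mol = 0.06724; Mg = 0.06724, O = 0.06724.
FeO (M=71.844): mol = 0.54883; Fe = 0.54883, O = 0.54883.
Al2O3 (M=101.961): mol = 0.20459; Al = 0.40918, O = 0.61377.
SiO2 (M=60.083): mol = 0.61182; Si = 0.61182, O = 1.22364.
ΣO = 2.45348; factor = 12/ΣO = 4.89101.
Fe apfu = 0.54883 × 4.89101 = 2.684.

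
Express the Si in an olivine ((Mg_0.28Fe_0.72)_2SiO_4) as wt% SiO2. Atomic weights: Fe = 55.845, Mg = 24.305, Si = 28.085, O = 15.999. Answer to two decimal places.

Molar mass of (Mg_0.28Fe_0.72)_2SiO_4 = 0.56×24.305 + 1.44×55.845 + 1×28.085 + 4×15.999 = 186.109 g/mol.
Each formula unit contains 1 Si, equivalent to 1/1 = 1.0000 mol SiO2.
M(SiO2) = 1×28.085 + 2×15.999 = 60.083 g/mol.
Mass of SiO2 per formula unit = 1.0000 × 60.083 = 60.083 g.
SiO2 wt% = 60.083 / 186.109 × 100 = 32.28%.

32.28 wt%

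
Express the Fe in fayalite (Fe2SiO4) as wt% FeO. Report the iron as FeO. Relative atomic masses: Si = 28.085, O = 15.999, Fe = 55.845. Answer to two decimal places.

Molar mass of Fe2SiO4 = 2*55.845 + 1*28.085 + 4*15.999 = 203.771 g/mol.
Each formula unit contains 2 Fe, equivalent to 2/1 = 2.0000 mol FeO.
M(FeO) = 1×55.845 + 1×15.999 = 71.844 g/mol.
Mass of FeO per formula unit = 2.0000 × 71.844 = 143.688 g.
FeO wt% = 143.688 / 203.771 × 100 = 70.51%.

70.51 wt%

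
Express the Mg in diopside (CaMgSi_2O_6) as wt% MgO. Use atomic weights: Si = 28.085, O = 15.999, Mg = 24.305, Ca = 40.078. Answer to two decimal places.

Formula mass = 216.547 g/mol.
1 Mg → 1.0000 mol MgO per formula unit; M(MgO) = 40.304, so MgO mass = 40.304 g.
40.304/216.547 × 100 = 18.61 wt%.

18.61 wt%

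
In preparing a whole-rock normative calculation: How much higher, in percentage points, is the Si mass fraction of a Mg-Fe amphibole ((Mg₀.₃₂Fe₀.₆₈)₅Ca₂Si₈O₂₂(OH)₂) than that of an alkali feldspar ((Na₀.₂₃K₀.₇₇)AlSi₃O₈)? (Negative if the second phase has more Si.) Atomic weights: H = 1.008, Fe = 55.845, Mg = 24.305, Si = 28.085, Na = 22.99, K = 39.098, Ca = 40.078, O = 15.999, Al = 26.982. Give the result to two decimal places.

First mineral: 224.680 g Si in 919.589 g formula = 24.43 wt% Si.
Second mineral: 84.255 g Si in 274.622 g formula = 30.68 wt% Si.
24.43% − 30.68% gives a difference of -6.25 percentage points.

-6.25 percentage points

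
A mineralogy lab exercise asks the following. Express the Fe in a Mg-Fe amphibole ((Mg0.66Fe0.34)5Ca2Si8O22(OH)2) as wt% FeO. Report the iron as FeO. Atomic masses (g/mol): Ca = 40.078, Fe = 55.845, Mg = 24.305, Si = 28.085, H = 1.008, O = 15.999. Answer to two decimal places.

Formula mass = 865.971 g/mol.
1.70 Fe → 1.7000 mol FeO per formula unit; M(FeO) = 71.844, so FeO mass = 122.135 g.
122.135/865.971 × 100 = 14.10 wt%.

14.10 wt%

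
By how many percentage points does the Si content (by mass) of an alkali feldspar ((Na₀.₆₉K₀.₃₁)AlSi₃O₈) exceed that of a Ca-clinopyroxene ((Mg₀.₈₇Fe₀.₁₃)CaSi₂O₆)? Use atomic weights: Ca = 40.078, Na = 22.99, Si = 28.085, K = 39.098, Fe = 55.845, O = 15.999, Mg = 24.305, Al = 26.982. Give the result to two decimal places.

6.07 percentage points

M((Na₀.₆₉K₀.₃₁)AlSi₃O₈) = 267.212 g/mol, so wt% Si = 84.255/267.212 × 100 = 31.53%.
M((Mg₀.₈₇Fe₀.₁₃)CaSi₂O₆) = 220.647 g/mol, so wt% Si = 56.170/220.647 × 100 = 25.46%.
31.53 − 25.46 = 6.07 pp.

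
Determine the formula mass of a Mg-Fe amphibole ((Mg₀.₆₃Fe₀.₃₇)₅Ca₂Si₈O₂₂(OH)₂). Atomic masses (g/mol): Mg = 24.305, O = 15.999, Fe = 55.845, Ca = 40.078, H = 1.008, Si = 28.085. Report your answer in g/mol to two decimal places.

M = 3.15*24.305 + 1.85*55.845 + 2*40.078 + 8*28.085 + 24*15.999 + 2*1.008

870.70 g/mol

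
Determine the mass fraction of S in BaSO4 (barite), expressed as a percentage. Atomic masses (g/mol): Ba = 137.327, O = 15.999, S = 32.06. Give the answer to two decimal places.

13.74 wt%

M(BaSO4) = 233.383 g/mol.
S contributes 1 × 32.06 = 32.060 g per mole.
32.060/233.383 = 0.1374 → 13.74%.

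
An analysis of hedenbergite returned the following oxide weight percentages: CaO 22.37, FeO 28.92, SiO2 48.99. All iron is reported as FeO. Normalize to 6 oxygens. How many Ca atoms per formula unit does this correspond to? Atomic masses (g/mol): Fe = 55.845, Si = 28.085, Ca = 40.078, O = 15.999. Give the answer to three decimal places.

0.984 Ca apfu

CaO: 22.37/56.077 = 0.39892 mol → 0.39892 mol Ca, 0.39892 mol O.
FeO: 28.92/71.844 = 0.40254 mol → 0.40254 mol Fe, 0.40254 mol O.
SiO2: 48.99/60.083 = 0.81537 mol → 0.81537 mol Si, 1.63074 mol O.
Total oxygen = 2.43220 mol. Normalization factor = 6/2.43220 = 2.46690.
Ca per 6 O = 0.39892 × 2.46690 = 0.984.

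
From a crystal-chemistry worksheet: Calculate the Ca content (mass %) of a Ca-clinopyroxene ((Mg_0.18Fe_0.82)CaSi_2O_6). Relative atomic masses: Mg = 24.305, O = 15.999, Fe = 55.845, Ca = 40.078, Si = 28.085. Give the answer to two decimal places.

16.53 mass %

Molar mass of (Mg_0.18Fe_0.82)CaSi_2O_6: 0.18×24.305 + 0.82×55.845 + 1×40.078 + 2×28.085 + 6×15.999 = 242.410 g/mol.
Mass of Ca per formula unit: 1 × 40.078 = 40.078 g.
Weight fraction Ca = 40.078 / 242.410 = 0.1653.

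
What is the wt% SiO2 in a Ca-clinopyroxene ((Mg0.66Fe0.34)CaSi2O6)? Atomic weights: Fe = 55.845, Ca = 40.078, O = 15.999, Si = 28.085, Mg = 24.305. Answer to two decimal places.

52.87 wt%

Molar mass of (Mg0.66Fe0.34)CaSi2O6 = 0.66·24.305 + 0.34·55.845 + 1·40.078 + 2·28.085 + 6·15.999 = 227.271 g/mol.
Each formula unit contains 2 Si, equivalent to 2/1 = 2.0000 mol SiO2.
M(SiO2) = 1×28.085 + 2×15.999 = 60.083 g/mol.
Mass of SiO2 per formula unit = 2.0000 × 60.083 = 120.166 g.
SiO2 wt% = 120.166 / 227.271 × 100 = 52.87%.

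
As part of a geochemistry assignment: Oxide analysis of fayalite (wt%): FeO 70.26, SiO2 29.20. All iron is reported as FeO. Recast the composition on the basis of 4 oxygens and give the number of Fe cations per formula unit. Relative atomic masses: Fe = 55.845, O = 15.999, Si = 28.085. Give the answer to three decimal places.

2.006 Fe apfu

FeO (M=71.844): mol = 0.97795; Fe = 0.97795, O = 0.97795.
SiO2 (M=60.083): mol = 0.48599; Si = 0.48599, O = 0.97198.
ΣO = 1.94993; factor = 4/ΣO = 2.05136.
Fe apfu = 0.97795 × 2.05136 = 2.006.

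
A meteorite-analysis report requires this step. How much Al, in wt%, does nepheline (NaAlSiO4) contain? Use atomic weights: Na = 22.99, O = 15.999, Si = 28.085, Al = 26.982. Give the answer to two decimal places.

M(NaAlSiO4) = 142.053 g/mol.
Al contributes 1 × 26.982 = 26.982 g per mole.
26.982/142.053 = 0.1899 → 18.99%.

18.99 wt%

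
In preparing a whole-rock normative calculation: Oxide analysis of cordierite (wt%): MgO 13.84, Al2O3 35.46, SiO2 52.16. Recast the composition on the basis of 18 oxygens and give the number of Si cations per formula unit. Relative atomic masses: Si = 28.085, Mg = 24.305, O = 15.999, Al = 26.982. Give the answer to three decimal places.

13.84 wt% MgO ÷ 40.304 g/mol = 0.34339 mol, giving 0.34339 Mg and 0.34339 O.
35.46 wt% Al2O3 ÷ 101.961 g/mol = 0.34778 mol, giving 0.69556 Al and 1.04334 O.
52.16 wt% SiO2 ÷ 60.083 g/mol = 0.86813 mol, giving 0.86813 Si and 1.73626 O.
Oxygen sums to 3.12299; scaling by 18/3.12299 = 5.76371 puts the formula on 18 O.
Si: 0.86813 × 5.76371 = 5.004 atoms per formula unit.

5.004 Si apfu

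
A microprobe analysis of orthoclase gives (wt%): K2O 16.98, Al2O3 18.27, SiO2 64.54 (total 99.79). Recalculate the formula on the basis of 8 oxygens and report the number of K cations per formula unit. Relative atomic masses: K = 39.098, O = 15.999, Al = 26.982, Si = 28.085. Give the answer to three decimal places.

1.006 K apfu

K2O: 16.98/94.195 = 0.18026 mol → 0.36052 mol K, 0.18026 mol O.
Al2O3: 18.27/101.961 = 0.17919 mol → 0.35838 mol Al, 0.53757 mol O.
SiO2: 64.54/60.083 = 1.07418 mol → 1.07418 mol Si, 2.14836 mol O.
Total oxygen = 2.86619 mol. Normalization factor = 8/2.86619 = 2.79116.
K per 8 O = 0.36052 × 2.79116 = 1.006.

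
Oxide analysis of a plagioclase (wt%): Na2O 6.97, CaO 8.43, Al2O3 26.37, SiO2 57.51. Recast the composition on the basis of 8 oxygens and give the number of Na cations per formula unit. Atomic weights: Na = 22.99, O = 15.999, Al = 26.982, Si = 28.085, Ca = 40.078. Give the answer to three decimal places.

0.609 Na apfu

Na2O: 6.97/61.979 = 0.11246 mol → 0.22492 mol Na, 0.11246 mol O.
CaO: 8.43/56.077 = 0.15033 mol → 0.15033 mol Ca, 0.15033 mol O.
Al2O3: 26.37/101.961 = 0.25863 mol → 0.51726 mol Al, 0.77589 mol O.
SiO2: 57.51/60.083 = 0.95718 mol → 0.95718 mol Si, 1.91436 mol O.
Total oxygen = 2.95304 mol. Normalization factor = 8/2.95304 = 2.70907.
Na per 8 O = 0.22492 × 2.70907 = 0.609.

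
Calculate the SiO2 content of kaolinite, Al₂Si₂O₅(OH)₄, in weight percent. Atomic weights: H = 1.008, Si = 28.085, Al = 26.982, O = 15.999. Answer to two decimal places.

46.55 wt%

Formula mass = 258.157 g/mol.
2 Si → 2.0000 mol SiO2 per formula unit; M(SiO2) = 60.083, so SiO2 mass = 120.166 g.
120.166/258.157 × 100 = 46.55 wt%.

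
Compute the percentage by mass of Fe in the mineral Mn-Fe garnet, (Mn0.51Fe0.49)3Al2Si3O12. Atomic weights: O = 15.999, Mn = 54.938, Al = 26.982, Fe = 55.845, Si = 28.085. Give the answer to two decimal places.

16.54 wt%

M((Mn0.51Fe0.49)3Al2Si3O12) = 496.354 g/mol.
Fe contributes 1.47 × 55.845 = 82.092 g per mole.
82.092/496.354 = 0.1654 → 16.54%.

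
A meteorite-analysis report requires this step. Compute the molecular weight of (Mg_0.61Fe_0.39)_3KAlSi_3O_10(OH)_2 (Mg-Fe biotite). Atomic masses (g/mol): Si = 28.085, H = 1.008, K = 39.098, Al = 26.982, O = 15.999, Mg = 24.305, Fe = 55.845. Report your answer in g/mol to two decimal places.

The formula mass is the sum 1.83*24.305 + 1.17*55.845 + 1*39.098 + 1*26.982 + 3*28.085 + 12*15.999 + 2*1.008.

454.16 g/mol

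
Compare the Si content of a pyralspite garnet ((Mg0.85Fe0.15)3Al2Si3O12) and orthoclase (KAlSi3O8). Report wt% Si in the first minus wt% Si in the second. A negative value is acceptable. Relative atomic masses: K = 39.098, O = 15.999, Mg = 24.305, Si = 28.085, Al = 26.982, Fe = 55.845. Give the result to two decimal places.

-10.08 percentage points

M((Mg0.85Fe0.15)3Al2Si3O12) = 417.315 g/mol, so wt% Si = 84.255/417.315 × 100 = 20.19%.
M(KAlSi3O8) = 278.327 g/mol, so wt% Si = 84.255/278.327 × 100 = 30.27%.
20.19 − 30.27 = -10.08 pp.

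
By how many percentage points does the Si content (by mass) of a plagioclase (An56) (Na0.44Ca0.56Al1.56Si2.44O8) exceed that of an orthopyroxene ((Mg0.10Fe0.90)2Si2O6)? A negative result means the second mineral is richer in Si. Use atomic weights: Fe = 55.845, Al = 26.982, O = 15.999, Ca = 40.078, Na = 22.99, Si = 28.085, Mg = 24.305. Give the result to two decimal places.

3.46 percentage points

First mineral: 68.527 g Si in 271.171 g formula = 25.27 wt% Si.
Second mineral: 56.170 g Si in 257.546 g formula = 21.81 wt% Si.
25.27% − 21.81% gives a difference of 3.46 percentage points.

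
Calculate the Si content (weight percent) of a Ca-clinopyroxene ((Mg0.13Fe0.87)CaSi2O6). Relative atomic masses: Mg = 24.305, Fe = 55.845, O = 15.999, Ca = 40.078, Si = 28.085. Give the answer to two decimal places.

Formula mass = 0.13·24.305 + 0.87·55.845 + 1·40.078 + 2·28.085 + 6·15.999 = 243.987 g/mol, of which 56.170 g is Si.
So Si makes up 56.170/243.987 = 0.2302 of the mass, i.e. 23.02%.

23.02 weight percent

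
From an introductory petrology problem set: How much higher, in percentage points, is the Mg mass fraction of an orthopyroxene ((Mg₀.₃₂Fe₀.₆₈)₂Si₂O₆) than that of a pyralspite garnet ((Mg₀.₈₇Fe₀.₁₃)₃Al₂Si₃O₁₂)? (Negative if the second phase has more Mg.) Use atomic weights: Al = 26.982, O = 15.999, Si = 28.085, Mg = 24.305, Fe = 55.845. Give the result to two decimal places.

-8.89 percentage points

M((Mg₀.₃₂Fe₀.₆₈)₂Si₂O₆) = 243.668 g/mol, so wt% Mg = 15.555/243.668 × 100 = 6.38%.
M((Mg₀.₈₇Fe₀.₁₃)₃Al₂Si₃O₁₂) = 415.423 g/mol, so wt% Mg = 63.436/415.423 × 100 = 15.27%.
6.38 − 15.27 = -8.89 pp.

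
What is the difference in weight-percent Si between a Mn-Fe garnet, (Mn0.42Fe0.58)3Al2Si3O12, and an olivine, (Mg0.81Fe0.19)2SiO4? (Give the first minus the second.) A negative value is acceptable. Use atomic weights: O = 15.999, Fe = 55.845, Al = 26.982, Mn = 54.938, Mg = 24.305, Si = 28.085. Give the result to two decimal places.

M((Mn0.42Fe0.58)3Al2Si3O12) = 496.599 g/mol, so wt% Si = 84.255/496.599 × 100 = 16.97%.
M((Mg0.81Fe0.19)2SiO4) = 152.676 g/mol, so wt% Si = 28.085/152.676 × 100 = 18.40%.
16.97 − 18.40 = -1.43 pp.

-1.43 percentage points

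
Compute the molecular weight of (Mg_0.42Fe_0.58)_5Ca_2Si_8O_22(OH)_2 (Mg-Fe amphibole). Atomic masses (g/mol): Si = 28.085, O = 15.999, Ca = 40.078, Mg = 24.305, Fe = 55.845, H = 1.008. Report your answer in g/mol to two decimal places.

M = 2.10·24.305 + 2.90·55.845 + 2·40.078 + 8·28.085 + 24·15.999 + 2·1.008

903.82 g/mol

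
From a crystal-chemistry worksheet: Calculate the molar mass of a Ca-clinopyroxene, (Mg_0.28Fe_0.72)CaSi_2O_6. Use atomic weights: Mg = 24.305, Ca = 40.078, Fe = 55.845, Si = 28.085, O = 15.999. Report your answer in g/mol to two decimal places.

239.26 g/mol

M = 0.28·24.305 + 0.72·55.845 + 1·40.078 + 2·28.085 + 6·15.999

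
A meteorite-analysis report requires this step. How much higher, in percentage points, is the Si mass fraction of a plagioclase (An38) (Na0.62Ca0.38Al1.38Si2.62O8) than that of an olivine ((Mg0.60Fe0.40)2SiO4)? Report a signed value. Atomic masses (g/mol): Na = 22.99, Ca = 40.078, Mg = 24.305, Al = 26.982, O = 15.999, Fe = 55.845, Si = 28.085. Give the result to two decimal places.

10.50 percentage points

M(Na0.62Ca0.38Al1.38Si2.62O8) = 268.293 g/mol, so wt% Si = 73.583/268.293 × 100 = 27.43%.
M((Mg0.60Fe0.40)2SiO4) = 165.923 g/mol, so wt% Si = 28.085/165.923 × 100 = 16.93%.
27.43 − 16.93 = 10.50 pp.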